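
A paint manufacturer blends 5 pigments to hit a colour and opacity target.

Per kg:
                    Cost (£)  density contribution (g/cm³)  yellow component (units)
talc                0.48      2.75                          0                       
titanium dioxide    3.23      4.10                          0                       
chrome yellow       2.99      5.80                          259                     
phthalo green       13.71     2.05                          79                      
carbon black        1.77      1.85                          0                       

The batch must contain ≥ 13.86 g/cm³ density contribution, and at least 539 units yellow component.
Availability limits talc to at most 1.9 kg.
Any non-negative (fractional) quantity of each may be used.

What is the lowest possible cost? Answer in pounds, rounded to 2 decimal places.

This is a linear program. Let x1 = kg of talc, x2 = kg of titanium dioxide, x3 = kg of chrome yellow, x4 = kg of phthalo green, x5 = kg of carbon black.
Minimise 0.48x1 + 3.23x2 + 2.99x3 + 13.71x4 + 1.77x5 with:
  2.75x1 + 4.1x2 + 5.8x3 + 2.05x4 + 1.85x5 ≥ 13.86   (density contribution)
  259x3 + 79x4 ≥ 539   (yellow component)
  x1 ≤ 1.9
  x1, x2, x3, x4, x5 ≥ 0.
The optimal basis is {talc, chrome yellow}; titanium dioxide, phthalo green, carbon black drop out. Binding constraints: density contribution and yellow component.
So talc = 0.6508 kg, chrome yellow = 2.081 kg.
Hence cost = 0.48·0.6508 + 2.99·2.081 = £6.5346.

£6.53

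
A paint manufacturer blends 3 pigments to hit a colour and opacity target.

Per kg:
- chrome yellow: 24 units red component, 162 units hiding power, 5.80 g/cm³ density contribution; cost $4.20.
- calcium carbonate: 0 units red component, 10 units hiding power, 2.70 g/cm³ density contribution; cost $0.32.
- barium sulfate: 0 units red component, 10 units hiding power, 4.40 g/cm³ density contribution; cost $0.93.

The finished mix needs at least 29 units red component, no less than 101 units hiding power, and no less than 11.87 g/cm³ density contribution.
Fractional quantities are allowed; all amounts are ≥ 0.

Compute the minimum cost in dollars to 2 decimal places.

$5.65

Let x1 = kg of chrome yellow, x2 = kg of calcium carbonate, x3 = kg of barium sulfate.
min 4.2x1 + 0.32x2 + 0.93x3 subject to:
  24x1 ≥ 29   (red component)
  162x1 + 10x2 + 10x3 ≥ 101   (hiding power)
  5.8x1 + 2.7x2 + 4.4x3 ≥ 11.87   (density contribution)
  x1, x2, x3 ≥ 0.
At the optimum only chrome yellow, calcium carbonate are positive (barium sulfate = 0). Binding constraints: red component and density contribution.
Solving gives x1 = 1.208, x2 = 1.801.
Cost = 4.2·1.208 + 0.32·1.801 = 5.6499.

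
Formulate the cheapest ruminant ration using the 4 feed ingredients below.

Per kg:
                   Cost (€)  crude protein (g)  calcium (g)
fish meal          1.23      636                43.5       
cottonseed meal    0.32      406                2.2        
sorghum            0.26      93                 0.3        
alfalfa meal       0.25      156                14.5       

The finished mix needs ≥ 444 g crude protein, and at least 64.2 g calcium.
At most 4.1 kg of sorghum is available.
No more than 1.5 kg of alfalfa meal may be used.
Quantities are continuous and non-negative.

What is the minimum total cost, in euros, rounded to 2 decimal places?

€1.58

Set it up as a linear program. Let x1 = kg of fish meal, x2 = kg of cottonseed meal, x3 = kg of sorghum, x4 = kg of alfalfa meal.
min 1.23x1 + 0.32x2 + 0.26x3 + 0.25x4 subject to:
  636x1 + 406x2 + 93x3 + 156x4 ≥ 444   (crude protein)
  43.5x1 + 2.2x2 + 0.3x3 + 14.5x4 ≥ 64.2   (calcium)
  x3 ≤ 4.1
  x4 ≤ 1.5
  x1, x2, x3, x4 ≥ 0.
The minimum-cost mix takes nothing from cottonseed meal, sorghum — only fish meal, alfalfa meal. The calcium and the alfalfa meal cap requirements are met with equality.
Optimal quantities: fish meal = 0.9759 kg, alfalfa meal = 1.5 kg.
Cost = 1.23·0.9759 + 0.25·1.5 = 1.5754.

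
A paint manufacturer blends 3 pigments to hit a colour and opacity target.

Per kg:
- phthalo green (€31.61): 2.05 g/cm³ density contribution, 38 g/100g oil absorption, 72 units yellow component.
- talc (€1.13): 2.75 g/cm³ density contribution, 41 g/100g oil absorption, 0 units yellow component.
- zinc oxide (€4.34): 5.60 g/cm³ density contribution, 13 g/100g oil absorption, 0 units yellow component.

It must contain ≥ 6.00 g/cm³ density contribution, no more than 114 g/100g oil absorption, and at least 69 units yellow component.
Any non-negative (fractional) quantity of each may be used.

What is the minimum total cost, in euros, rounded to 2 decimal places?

Set it up as a linear program. Let x1 = kg of phthalo green, x2 = kg of talc, x3 = kg of zinc oxide.
Minimise 31.61x1 + 1.13x2 + 4.34x3 subject to:
  2.05x1 + 2.75x2 + 5.6x3 ≥ 6   (density contribution)
  38x1 + 41x2 + 13x3 ≤ 114   (oil absorption)
  72x1 ≥ 69   (yellow component)
  x1, x2, x3 ≥ 0.
The optimal basis is {phthalo green, talc}; zinc oxide drops out. Binding constraints: density contribution and yellow component.
Optimal quantities: phthalo green = 0.9583 kg, talc = 1.467 kg.
Hence cost = 31.61·0.9583 + 1.13·1.467 = €31.9496.

€31.95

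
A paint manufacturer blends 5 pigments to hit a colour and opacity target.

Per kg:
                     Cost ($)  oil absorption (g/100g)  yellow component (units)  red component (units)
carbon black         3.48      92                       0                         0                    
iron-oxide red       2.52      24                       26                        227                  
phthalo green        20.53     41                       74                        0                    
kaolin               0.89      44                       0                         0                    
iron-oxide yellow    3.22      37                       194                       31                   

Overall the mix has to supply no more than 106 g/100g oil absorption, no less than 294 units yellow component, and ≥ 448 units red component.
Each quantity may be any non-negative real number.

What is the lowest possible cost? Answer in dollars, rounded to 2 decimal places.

Let x1 = kg of carbon black, x2 = kg of iron-oxide red, x3 = kg of phthalo green, x4 = kg of kaolin, x5 = kg of iron-oxide yellow.
Minimise 3.48x1 + 2.52x2 + 20.53x3 + 0.89x4 + 3.22x5 s.t.:
  92x1 + 24x2 + 41x3 + 44x4 + 37x5 ≤ 106   (oil absorption)
  26x2 + 74x3 + 194x5 ≥ 294   (yellow component)
  227x2 + 31x5 ≥ 448   (red component)
  x1, x2, x3, x4, x5 ≥ 0.
The optimal basis is {iron-oxide red, iron-oxide yellow}; carbon black, phthalo green, kaolin drop out. The yellow component and red component requirements are met with equality.
So iron-oxide red = 1.8 kg, iron-oxide yellow = 1.274 kg.
Hence cost = 2.52·1.8 + 3.22·1.274 = $8.6383.

$8.64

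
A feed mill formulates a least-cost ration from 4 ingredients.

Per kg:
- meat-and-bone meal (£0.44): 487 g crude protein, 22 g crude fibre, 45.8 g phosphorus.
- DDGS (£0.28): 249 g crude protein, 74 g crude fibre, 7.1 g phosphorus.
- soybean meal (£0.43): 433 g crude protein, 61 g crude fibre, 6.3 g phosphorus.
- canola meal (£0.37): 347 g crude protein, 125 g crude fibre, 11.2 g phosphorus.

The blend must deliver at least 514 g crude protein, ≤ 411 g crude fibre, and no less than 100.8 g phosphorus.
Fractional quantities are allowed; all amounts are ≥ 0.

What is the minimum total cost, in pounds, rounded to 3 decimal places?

£0.968

Let x1 = kg of meat-and-bone meal, x2 = kg of DDGS, x3 = kg of soybean meal, x4 = kg of canola meal.
Minimize 0.44x1 + 0.28x2 + 0.43x3 + 0.37x4 with:
  487x1 + 249x2 + 433x3 + 347x4 ≥ 514   (crude protein)
  22x1 + 74x2 + 61x3 + 125x4 ≤ 411   (crude fibre)
  45.8x1 + 7.1x2 + 6.3x3 + 11.2x4 ≥ 100.8   (phosphorus)
  x1, x2, x3, x4 ≥ 0.
At the optimum only meat-and-bone meal is positive (DDGS, soybean meal, canola meal = 0). The phosphorus requirement is met with equality.
So meat-and-bone meal = 2.201 kg.
Hence cost = 0.44·2.201 = £0.96844.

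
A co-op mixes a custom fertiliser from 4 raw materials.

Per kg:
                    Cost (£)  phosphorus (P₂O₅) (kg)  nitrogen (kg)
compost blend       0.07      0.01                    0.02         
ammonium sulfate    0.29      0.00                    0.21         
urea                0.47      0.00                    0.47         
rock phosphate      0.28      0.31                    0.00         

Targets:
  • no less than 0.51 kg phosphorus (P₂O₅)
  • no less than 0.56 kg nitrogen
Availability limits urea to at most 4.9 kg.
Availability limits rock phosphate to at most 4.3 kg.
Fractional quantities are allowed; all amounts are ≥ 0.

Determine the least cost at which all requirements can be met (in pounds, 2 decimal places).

£1.02

Set it up as a linear program. Let x1 = kg of compost blend, x2 = kg of ammonium sulfate, x3 = kg of urea, x4 = kg of rock phosphate.
min 0.07x1 + 0.29x2 + 0.47x3 + 0.28x4 subject to:
  0.01x1 + 0.31x4 ≥ 0.51   (phosphorus (P₂O₅))
  0.02x1 + 0.21x2 + 0.47x3 ≥ 0.56   (nitrogen)
  x3 ≤ 4.9
  x4 ≤ 4.3
  x1, x2, x3, x4 ≥ 0.
The minimum-cost mix takes nothing from compost blend, ammonium sulfate — only urea, rock phosphate. Binding constraints: phosphorus (P₂O₅) and nitrogen.
So urea = 1.191 kg, rock phosphate = 1.645 kg.
Hence cost = 0.47·1.191 + 0.28·1.645 = £1.0204.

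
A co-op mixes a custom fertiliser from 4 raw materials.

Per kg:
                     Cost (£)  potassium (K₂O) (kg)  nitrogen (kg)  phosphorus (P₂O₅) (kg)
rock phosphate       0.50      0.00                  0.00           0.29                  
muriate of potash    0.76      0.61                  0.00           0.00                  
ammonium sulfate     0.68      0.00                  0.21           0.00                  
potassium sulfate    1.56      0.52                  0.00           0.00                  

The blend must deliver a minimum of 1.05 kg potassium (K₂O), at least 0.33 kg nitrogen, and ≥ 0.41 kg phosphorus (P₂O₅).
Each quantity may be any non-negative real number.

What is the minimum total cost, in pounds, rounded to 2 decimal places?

£3.08

Treat it as an LP. Let x1 = kg of rock phosphate, x2 = kg of muriate of potash, x3 = kg of ammonium sulfate, x4 = kg of potassium sulfate.
Minimize 0.5x1 + 0.76x2 + 0.68x3 + 1.56x4 subject to:
  0.61x2 + 0.52x4 ≥ 1.05   (potassium (K₂O))
  0.21x3 ≥ 0.33   (nitrogen)
  0.29x1 ≥ 0.41   (phosphorus (P₂O₅))
  x1, x2, x3, x4 ≥ 0.
The cheapest feasible vertex uses only rock phosphate, muriate of potash, ammonium sulfate; potassium sulfate is not used. The potassium (K₂O), nitrogen, phosphorus (P₂O₅) requirements are met with equality.
Solving gives x1 = 1.414, x2 = 1.721, x3 = 1.571.
Cost = 0.5·1.414 + 0.76·1.721 + 0.68·1.571 = 3.0832.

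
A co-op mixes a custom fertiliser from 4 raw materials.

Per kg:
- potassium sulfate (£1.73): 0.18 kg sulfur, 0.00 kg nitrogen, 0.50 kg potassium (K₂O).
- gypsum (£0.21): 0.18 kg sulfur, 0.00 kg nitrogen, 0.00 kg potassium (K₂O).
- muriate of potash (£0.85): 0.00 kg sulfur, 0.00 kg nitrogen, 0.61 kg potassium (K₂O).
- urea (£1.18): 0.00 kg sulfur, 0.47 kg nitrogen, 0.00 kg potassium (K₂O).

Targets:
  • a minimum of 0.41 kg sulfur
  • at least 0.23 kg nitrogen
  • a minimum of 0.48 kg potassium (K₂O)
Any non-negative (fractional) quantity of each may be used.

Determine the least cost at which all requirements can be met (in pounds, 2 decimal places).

Let x1 = kg of potassium sulfate, x2 = kg of gypsum, x3 = kg of muriate of potash, x4 = kg of urea.
Minimise 1.73x1 + 0.21x2 + 0.85x3 + 1.18x4 subject to:
  0.18x1 + 0.18x2 ≥ 0.41   (sulfur)
  0.47x4 ≥ 0.23   (nitrogen)
  0.5x1 + 0.61x3 ≥ 0.48   (potassium (K₂O))
  x1, x2, x3, x4 ≥ 0.
The minimum-cost mix takes nothing from potassium sulfate — only gypsum, muriate of potash, urea. There the sulfur, nitrogen, potassium (K₂O) constraints are tight.
That vertex is x2 = 2.278, x3 = 0.7869, x4 = 0.4894.
Objective = 0.21·2.278 + 0.85·0.7869 + 1.18·0.4894 = 1.7247.

£1.72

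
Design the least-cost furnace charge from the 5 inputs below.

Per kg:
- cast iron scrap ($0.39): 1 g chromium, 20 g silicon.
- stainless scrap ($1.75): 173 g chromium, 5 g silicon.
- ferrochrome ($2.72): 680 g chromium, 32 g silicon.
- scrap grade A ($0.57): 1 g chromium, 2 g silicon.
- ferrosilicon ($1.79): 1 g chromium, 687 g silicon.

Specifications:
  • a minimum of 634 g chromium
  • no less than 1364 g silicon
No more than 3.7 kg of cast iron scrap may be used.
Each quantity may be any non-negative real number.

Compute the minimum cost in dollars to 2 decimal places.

$6.00

This is a linear program. Let x1 = kg of cast iron scrap, x2 = kg of stainless scrap, x3 = kg of ferrochrome, x4 = kg of scrap grade A, x5 = kg of ferrosilicon.
min 0.39x1 + 1.75x2 + 2.72x3 + 0.57x4 + 1.79x5 subject to:
  1x1 + 173x2 + 680x3 + 1x4 + 1x5 ≥ 634   (chromium)
  20x1 + 5x2 + 32x3 + 2x4 + 687x5 ≥ 1364   (silicon)
  x1 ≤ 3.7
  x1, x2, x3, x4, x5 ≥ 0.
At the optimum only ferrochrome, ferrosilicon are positive (cast iron scrap, stainless scrap, scrap grade A = 0). Binding constraints: chromium and silicon.
Solving gives x3 = 0.9295, x5 = 1.942.
Total cost: 2.72·0.9295 + 1.79·1.942 = 6.0044.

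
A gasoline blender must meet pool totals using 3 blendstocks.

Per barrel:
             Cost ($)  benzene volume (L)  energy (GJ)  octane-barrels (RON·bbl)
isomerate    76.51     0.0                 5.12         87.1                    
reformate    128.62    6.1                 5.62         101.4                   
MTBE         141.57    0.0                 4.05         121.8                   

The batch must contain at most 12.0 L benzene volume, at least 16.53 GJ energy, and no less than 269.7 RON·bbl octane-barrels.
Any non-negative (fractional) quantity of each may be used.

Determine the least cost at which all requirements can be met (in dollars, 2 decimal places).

$247.01

Set it up as a linear program. Let x1 = barrels of isomerate, x2 = barrels of reformate, x3 = barrels of MTBE.
min 76.51x1 + 128.62x2 + 141.57x3 with:
  6.1x2 ≤ 12   (benzene volume)
  5.12x1 + 5.62x2 + 4.05x3 ≥ 16.53   (energy)
  87.1x1 + 101.4x2 + 121.8x3 ≥ 269.7   (octane-barrels)
  x1, x2, x3 ≥ 0.
The optimal basis is {isomerate}; reformate, MTBE drop out. There the energy constraint is tight.
Optimal quantities: isomerate = 3.2285 barrels.
Cost = 76.51·3.2285 = 247.0125.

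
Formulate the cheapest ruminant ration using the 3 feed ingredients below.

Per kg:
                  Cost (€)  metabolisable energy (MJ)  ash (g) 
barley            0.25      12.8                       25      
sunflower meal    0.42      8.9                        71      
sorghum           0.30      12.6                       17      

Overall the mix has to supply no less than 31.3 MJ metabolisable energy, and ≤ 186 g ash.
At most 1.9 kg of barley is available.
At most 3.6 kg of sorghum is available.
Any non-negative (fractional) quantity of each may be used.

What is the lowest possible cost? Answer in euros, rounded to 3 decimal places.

Set it up as a linear program. Let x1 = kg of barley, x2 = kg of sunflower meal, x3 = kg of sorghum.
Minimise 0.25x1 + 0.42x2 + 0.3x3 with:
  12.8x1 + 8.9x2 + 12.6x3 ≥ 31.3   (metabolisable energy)
  25x1 + 71x2 + 17x3 ≤ 186   (ash)
  x1 ≤ 1.9
  x3 ≤ 3.6
  x1, x2, x3 ≥ 0.
The optimal basis is {barley, sorghum}; sunflower meal drops out. There the metabolisable energy and the barley cap constraints are tight.
So barley = 1.9 kg, sorghum = 0.554 kg.
Objective = 0.25·1.9 + 0.3·0.554 = 0.64120.

€0.641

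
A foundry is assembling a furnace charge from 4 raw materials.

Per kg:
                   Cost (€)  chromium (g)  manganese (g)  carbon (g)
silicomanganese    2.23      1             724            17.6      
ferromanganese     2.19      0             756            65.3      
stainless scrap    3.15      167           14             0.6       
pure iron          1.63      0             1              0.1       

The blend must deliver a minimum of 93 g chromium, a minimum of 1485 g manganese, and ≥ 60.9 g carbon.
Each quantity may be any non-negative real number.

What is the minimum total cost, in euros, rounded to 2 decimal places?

This is a linear program. Let x1 = kg of silicomanganese, x2 = kg of ferromanganese, x3 = kg of stainless scrap, x4 = kg of pure iron.
Minimize 2.23x1 + 2.19x2 + 3.15x3 + 1.63x4 subject to:
  1x1 + 167x3 ≥ 93   (chromium)
  724x1 + 756x2 + 14x3 + 1x4 ≥ 1485   (manganese)
  17.6x1 + 65.3x2 + 0.6x3 + 0.1x4 ≥ 60.9   (carbon)
  x1, x2, x3, x4 ≥ 0.
The cheapest feasible vertex uses only ferromanganese, stainless scrap; silicomanganese, pure iron are not used. There the chromium and manganese constraints are tight.
That vertex is x2 = 1.954, x3 = 0.5569.
Total cost: 2.19·1.954 + 3.15·0.5569 = 6.0335.

€6.03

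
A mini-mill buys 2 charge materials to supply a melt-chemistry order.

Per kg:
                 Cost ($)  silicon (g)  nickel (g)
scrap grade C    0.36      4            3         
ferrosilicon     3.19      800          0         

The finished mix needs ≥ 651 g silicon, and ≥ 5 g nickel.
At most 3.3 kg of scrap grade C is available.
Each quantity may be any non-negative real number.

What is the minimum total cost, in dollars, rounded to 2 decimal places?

$3.17

Set it up as a linear program. Let x1 = kg of scrap grade C, x2 = kg of ferrosilicon.
min 0.36x1 + 3.19x2 s.t.:
  4x1 + 800x2 ≥ 651   (silicon)
  3x1 ≥ 5   (nickel)
  x1 ≤ 3.3
  x1, x2 ≥ 0.
Both inputs are positive at the optimum. The silicon and nickel requirements are met with equality.
Solving gives x1 = 1.667, x2 = 0.8054.
Objective = 0.36·1.667 + 3.19·0.8054 = 3.1693.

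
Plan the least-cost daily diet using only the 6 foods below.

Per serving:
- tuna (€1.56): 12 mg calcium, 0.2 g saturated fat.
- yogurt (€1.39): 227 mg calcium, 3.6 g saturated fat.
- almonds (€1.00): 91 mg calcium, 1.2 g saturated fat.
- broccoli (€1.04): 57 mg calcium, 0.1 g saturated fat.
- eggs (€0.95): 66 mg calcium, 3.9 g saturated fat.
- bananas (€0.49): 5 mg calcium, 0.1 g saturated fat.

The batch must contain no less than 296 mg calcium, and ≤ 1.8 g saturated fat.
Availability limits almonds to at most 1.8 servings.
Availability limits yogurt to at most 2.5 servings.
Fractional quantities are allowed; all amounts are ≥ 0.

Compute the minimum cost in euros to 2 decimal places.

Let x1 = servings of tuna, x2 = servings of yogurt, x3 = servings of almonds, x4 = servings of broccoli, x5 = servings of eggs, x6 = servings of bananas.
Minimise 1.56x1 + 1.39x2 + 1x3 + 1.04x4 + 0.95x5 + 0.49x6 s.t.:
  12x1 + 227x2 + 91x3 + 57x4 + 66x5 + 5x6 ≥ 296   (calcium)
  0.2x1 + 3.6x2 + 1.2x3 + 0.1x4 + 3.9x5 + 0.1x6 ≤ 1.8   (saturated fat)
  x3 ≤ 1.8
  x2 ≤ 2.5
  x1, x2, x3, x4, x5, x6 ≥ 0.
The minimum-cost mix takes nothing from tuna, almonds, eggs, bananas — only yogurt, broccoli. The calcium and saturated fat requirements are met with equality.
That vertex is x2 = 0.4, x4 = 3.6.
Total cost: 1.39·0.4 + 1.04·3.6 = 4.3000.

€4.30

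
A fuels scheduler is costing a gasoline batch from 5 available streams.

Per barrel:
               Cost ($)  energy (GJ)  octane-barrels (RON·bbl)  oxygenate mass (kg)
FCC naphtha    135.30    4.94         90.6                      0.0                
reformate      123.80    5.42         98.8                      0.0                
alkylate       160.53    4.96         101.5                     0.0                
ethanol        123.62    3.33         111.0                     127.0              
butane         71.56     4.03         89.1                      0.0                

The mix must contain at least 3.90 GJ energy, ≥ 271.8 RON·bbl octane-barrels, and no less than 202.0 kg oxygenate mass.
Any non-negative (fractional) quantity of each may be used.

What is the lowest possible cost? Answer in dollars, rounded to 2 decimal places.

Treat it as an LP. Let x1 = barrels of FCC naphtha, x2 = barrels of reformate, x3 = barrels of alkylate, x4 = barrels of ethanol, x5 = barrels of butane.
min 135.3x1 + 123.8x2 + 160.53x3 + 123.62x4 + 71.56x5 subject to:
  4.94x1 + 5.42x2 + 4.96x3 + 3.33x4 + 4.03x5 ≥ 3.9   (energy)
  90.6x1 + 98.8x2 + 101.5x3 + 111x4 + 89.1x5 ≥ 271.8   (octane-barrels)
  127x4 ≥ 202   (oxygenate mass)
  x1, x2, x3, x4, x5 ≥ 0.
The cheapest feasible vertex uses only ethanol, butane; FCC naphtha, reformate, alkylate are not used. The octane-barrels and oxygenate mass requirements are met with equality.
That vertex is x4 = 1.59055, x5 = 1.06901.
Hence cost = 123.62·1.59055 + 71.56·1.06901 = $273.1221.

$273.12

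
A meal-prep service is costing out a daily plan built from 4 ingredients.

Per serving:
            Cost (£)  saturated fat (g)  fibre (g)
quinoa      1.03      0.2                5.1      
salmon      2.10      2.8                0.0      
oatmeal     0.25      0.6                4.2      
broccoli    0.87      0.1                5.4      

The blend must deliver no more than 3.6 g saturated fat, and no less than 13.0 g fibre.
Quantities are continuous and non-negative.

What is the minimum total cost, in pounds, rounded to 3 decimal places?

Treat it as an LP. Let x1 = servings of quinoa, x2 = servings of salmon, x3 = servings of oatmeal, x4 = servings of broccoli.
min 1.03x1 + 2.1x2 + 0.25x3 + 0.87x4 s.t.:
  0.2x1 + 2.8x2 + 0.6x3 + 0.1x4 ≤ 3.6   (saturated fat)
  5.1x1 + 4.2x3 + 5.4x4 ≥ 13   (fibre)
  x1, x2, x3, x4 ≥ 0.
The optimal basis is {oatmeal}; quinoa, salmon, broccoli drop out. The fibre requirement is met with equality.
So oatmeal = 3.095 servings.
Cost = 0.25·3.095 = 0.77375.

£0.774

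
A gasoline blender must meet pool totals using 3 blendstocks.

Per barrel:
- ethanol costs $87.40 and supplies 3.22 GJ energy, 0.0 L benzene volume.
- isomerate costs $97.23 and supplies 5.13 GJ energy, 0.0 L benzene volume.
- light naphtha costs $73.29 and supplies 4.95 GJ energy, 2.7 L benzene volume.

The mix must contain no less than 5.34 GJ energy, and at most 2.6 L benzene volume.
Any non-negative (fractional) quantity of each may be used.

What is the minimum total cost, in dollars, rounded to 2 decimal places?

$81.44

This is a linear program. Let x1 = barrels of ethanol, x2 = barrels of isomerate, x3 = barrels of light naphtha.
min 87.4x1 + 97.23x2 + 73.29x3 s.t.:
  3.22x1 + 5.13x2 + 4.95x3 ≥ 5.34   (energy)
  2.7x3 ≤ 2.6   (benzene volume)
  x1, x2, x3 ≥ 0.
The optimal basis is {isomerate, light naphtha}; ethanol drops out. The energy and benzene volume requirements are met with equality.
Optimal quantities: isomerate = 0.11176 barrels, light naphtha = 0.96296 barrels.
Hence cost = 97.23·0.11176 + 73.29·0.96296 = $81.4418.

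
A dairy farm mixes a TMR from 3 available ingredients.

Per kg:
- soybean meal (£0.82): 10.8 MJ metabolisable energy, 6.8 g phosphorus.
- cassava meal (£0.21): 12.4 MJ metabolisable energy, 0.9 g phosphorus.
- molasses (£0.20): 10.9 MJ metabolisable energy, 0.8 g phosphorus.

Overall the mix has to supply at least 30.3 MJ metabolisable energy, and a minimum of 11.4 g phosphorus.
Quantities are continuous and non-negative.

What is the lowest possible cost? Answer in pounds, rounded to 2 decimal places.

£1.49

Set it up as a linear program. Let x1 = kg of soybean meal, x2 = kg of cassava meal, x3 = kg of molasses.
Minimise 0.82x1 + 0.21x2 + 0.2x3 s.t.:
  10.8x1 + 12.4x2 + 10.9x3 ≥ 30.3   (metabolisable energy)
  6.8x1 + 0.9x2 + 0.8x3 ≥ 11.4   (phosphorus)
  x1, x2, x3 ≥ 0.
The minimum-cost mix takes nothing from molasses — only soybean meal, cassava meal. Binding constraints: metabolisable energy and phosphorus.
Optimal quantities: soybean meal = 1.529 kg, cassava meal = 1.112 kg.
Objective = 0.82·1.529 + 0.21·1.112 = 1.4873.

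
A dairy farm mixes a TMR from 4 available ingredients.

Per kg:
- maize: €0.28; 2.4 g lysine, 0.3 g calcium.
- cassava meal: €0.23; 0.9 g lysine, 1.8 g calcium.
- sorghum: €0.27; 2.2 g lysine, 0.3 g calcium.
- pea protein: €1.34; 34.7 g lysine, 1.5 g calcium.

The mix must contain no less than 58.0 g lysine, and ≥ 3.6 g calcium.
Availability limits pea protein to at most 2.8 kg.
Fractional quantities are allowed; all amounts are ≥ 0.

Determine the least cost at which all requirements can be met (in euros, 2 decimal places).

Let x1 = kg of maize, x2 = kg of cassava meal, x3 = kg of sorghum, x4 = kg of pea protein.
Minimise 0.28x1 + 0.23x2 + 0.27x3 + 1.34x4 with:
  2.4x1 + 0.9x2 + 2.2x3 + 34.7x4 ≥ 58   (lysine)
  0.3x1 + 1.8x2 + 0.3x3 + 1.5x4 ≥ 3.6   (calcium)
  x4 ≤ 2.8
  x1, x2, x3, x4 ≥ 0.
The minimum-cost mix takes nothing from maize, sorghum — only cassava meal, pea protein. There the lysine and calcium constraints are tight.
So cassava meal = 0.6205 kg, pea protein = 1.655 kg.
Total cost: 0.23·0.6205 + 1.34·1.655 = 2.3604.

€2.36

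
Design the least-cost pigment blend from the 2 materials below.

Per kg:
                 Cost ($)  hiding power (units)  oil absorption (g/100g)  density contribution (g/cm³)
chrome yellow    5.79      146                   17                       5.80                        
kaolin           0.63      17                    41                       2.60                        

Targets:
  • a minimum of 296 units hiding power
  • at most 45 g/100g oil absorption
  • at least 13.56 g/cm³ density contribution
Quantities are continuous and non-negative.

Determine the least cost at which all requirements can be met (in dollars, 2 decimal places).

Let x1 = kg of chrome yellow, x2 = kg of kaolin.
Minimise 5.79x1 + 0.63x2 with:
  146x1 + 17x2 ≥ 296   (hiding power)
  17x1 + 41x2 ≤ 45   (oil absorption)
  5.8x1 + 2.6x2 ≥ 13.56   (density contribution)
  x1, x2 ≥ 0.
Both inputs are positive at the optimum. There the oil absorption and density contribution constraints are tight.
So chrome yellow = 2.267 kg, kaolin = 0.1574 kg.
Objective = 5.79·2.267 + 0.63·0.1574 = 13.2251.

$13.23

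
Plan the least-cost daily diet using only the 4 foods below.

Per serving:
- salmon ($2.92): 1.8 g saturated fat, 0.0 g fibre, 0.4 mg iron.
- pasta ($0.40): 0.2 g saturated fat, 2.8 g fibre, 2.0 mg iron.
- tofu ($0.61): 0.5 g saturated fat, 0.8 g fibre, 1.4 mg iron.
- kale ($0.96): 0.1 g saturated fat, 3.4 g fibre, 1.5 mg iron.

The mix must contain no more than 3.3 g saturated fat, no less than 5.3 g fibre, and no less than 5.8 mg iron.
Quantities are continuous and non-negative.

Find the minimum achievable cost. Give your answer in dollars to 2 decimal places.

$1.16

Treat it as an LP. Let x1 = servings of salmon, x2 = servings of pasta, x3 = servings of tofu, x4 = servings of kale.
min 2.92x1 + 0.4x2 + 0.61x3 + 0.96x4 with:
  1.8x1 + 0.2x2 + 0.5x3 + 0.1x4 ≤ 3.3   (saturated fat)
  2.8x2 + 0.8x3 + 3.4x4 ≥ 5.3   (fibre)
  0.4x1 + 2x2 + 1.4x3 + 1.5x4 ≥ 5.8   (iron)
  x1, x2, x3, x4 ≥ 0.
The minimum-cost mix takes nothing from salmon, tofu, kale — only pasta. There the iron constraint is tight.
Solving gives x2 = 2.9.
Hence cost = 0.4·2.9 = $1.1600.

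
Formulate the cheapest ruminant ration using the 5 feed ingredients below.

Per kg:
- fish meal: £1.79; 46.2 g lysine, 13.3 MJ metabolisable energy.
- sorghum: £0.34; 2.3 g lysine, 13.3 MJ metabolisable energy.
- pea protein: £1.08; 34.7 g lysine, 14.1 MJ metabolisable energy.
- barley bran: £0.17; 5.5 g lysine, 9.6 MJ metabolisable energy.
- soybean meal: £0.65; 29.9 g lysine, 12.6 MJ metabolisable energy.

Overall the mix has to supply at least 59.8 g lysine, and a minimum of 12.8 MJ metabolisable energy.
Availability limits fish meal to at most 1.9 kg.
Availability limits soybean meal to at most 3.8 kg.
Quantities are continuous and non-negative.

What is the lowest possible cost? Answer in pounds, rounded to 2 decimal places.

Let x1 = kg of fish meal, x2 = kg of sorghum, x3 = kg of pea protein, x4 = kg of barley bran, x5 = kg of soybean meal.
min 1.79x1 + 0.34x2 + 1.08x3 + 0.17x4 + 0.65x5 s.t.:
  46.2x1 + 2.3x2 + 34.7x3 + 5.5x4 + 29.9x5 ≥ 59.8   (lysine)
  13.3x1 + 13.3x2 + 14.1x3 + 9.6x4 + 12.6x5 ≥ 12.8   (metabolisable energy)
  x1 ≤ 1.9
  x5 ≤ 3.8
  x1, x2, x3, x4, x5 ≥ 0.
At the optimum only soybean meal is positive (fish meal, sorghum, pea protein, barley bran = 0). Binding constraint: lysine.
So soybean meal = 2 kg.
Total cost: 0.65·2 = 1.3000.

£1.30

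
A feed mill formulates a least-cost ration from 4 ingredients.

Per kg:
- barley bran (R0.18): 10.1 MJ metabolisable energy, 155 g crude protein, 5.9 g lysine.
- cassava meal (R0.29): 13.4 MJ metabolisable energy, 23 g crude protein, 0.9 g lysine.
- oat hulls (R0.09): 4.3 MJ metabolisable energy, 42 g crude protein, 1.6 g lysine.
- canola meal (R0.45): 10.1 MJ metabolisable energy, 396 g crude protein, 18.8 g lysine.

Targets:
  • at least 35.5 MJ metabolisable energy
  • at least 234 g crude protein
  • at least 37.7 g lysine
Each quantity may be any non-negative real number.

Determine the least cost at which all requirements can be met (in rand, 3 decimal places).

R0.988

This is a linear program. Let x1 = kg of barley bran, x2 = kg of cassava meal, x3 = kg of oat hulls, x4 = kg of canola meal.
min 0.18x1 + 0.29x2 + 0.09x3 + 0.45x4 s.t.:
  10.1x1 + 13.4x2 + 4.3x3 + 10.1x4 ≥ 35.5   (metabolisable energy)
  155x1 + 23x2 + 42x3 + 396x4 ≥ 234   (crude protein)
  5.9x1 + 0.9x2 + 1.6x3 + 18.8x4 ≥ 37.7   (lysine)
  x1, x2, x3, x4 ≥ 0.
The optimal basis is {barley bran, canola meal}; cassava meal, oat hulls drop out. There the metabolisable energy and lysine constraints are tight.
So barley bran = 2.2 kg, canola meal = 1.315 kg.
Total cost: 0.18·2.2 + 0.45·1.315 = 0.98775.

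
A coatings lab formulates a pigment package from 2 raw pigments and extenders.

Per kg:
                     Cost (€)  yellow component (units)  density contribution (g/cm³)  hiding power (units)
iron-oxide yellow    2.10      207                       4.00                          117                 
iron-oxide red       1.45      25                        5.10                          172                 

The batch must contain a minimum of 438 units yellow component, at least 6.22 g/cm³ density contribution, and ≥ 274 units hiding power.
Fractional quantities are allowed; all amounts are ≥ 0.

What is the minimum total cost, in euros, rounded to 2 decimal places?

€4.64

Let x1 = kg of iron-oxide yellow, x2 = kg of iron-oxide red.
min 2.1x1 + 1.45x2 s.t.:
  207x1 + 25x2 ≥ 438   (yellow component)
  4x1 + 5.1x2 ≥ 6.22   (density contribution)
  117x1 + 172x2 ≥ 274   (hiding power)
  x1, x2 ≥ 0.
Both inputs are positive at the optimum. The yellow component and hiding power requirements are met with equality.
Solving gives x1 = 2.096, x2 = 0.1674.
Total cost: 2.1·2.096 + 1.45·0.1674 = 4.6443.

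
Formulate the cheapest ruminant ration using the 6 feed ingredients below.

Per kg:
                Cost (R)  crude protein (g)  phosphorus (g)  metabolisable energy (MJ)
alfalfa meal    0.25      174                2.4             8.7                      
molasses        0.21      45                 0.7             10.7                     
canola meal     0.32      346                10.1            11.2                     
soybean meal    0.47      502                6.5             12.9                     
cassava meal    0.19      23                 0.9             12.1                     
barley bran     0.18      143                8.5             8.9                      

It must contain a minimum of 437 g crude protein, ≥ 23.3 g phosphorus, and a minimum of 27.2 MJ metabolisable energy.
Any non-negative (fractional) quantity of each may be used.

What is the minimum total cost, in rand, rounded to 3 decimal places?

This is a linear program. Let x1 = kg of alfalfa meal, x2 = kg of molasses, x3 = kg of canola meal, x4 = kg of soybean meal, x5 = kg of cassava meal, x6 = kg of barley bran.
Minimise 0.25x1 + 0.21x2 + 0.32x3 + 0.47x4 + 0.19x5 + 0.18x6 with:
  174x1 + 45x2 + 346x3 + 502x4 + 23x5 + 143x6 ≥ 437   (crude protein)
  2.4x1 + 0.7x2 + 10.1x3 + 6.5x4 + 0.9x5 + 8.5x6 ≥ 23.3   (phosphorus)
  8.7x1 + 10.7x2 + 11.2x3 + 12.9x4 + 12.1x5 + 8.9x6 ≥ 27.2   (metabolisable energy)
  x1, x2, x3, x4, x5, x6 ≥ 0.
The cheapest feasible vertex uses only cassava meal, barley bran; alfalfa meal, molasses, canola meal, soybean meal are not used. There the crude protein and metabolisable energy constraints are tight.
Solving gives x5 = 0.0001966, x6 = 3.056.
Cost = 0.19·0.0001966 + 0.18·3.056 = 0.55012.

R0.550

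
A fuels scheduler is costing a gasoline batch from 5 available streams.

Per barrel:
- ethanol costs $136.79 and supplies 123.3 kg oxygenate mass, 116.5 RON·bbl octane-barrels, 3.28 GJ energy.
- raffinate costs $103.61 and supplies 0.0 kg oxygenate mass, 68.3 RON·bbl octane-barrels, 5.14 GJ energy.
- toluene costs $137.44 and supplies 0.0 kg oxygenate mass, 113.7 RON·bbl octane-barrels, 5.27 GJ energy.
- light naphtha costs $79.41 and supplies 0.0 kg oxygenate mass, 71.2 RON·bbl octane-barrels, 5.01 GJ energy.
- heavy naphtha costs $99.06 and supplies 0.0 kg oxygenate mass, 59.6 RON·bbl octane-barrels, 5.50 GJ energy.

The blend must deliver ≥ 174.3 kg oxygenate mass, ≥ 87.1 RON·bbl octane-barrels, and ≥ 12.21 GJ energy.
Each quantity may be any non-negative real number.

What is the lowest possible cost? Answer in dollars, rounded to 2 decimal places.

$313.41

This is a linear program. Let x1 = barrels of ethanol, x2 = barrels of raffinate, x3 = barrels of toluene, x4 = barrels of light naphtha, x5 = barrels of heavy naphtha.
Minimize 136.79x1 + 103.61x2 + 137.44x3 + 79.41x4 + 99.06x5 subject to:
  123.3x1 ≥ 174.3   (oxygenate mass)
  116.5x1 + 68.3x2 + 113.7x3 + 71.2x4 + 59.6x5 ≥ 87.1   (octane-barrels)
  3.28x1 + 5.14x2 + 5.27x3 + 5.01x4 + 5.5x5 ≥ 12.21   (energy)
  x1, x2, x3, x4, x5 ≥ 0.
At the optimum only ethanol, light naphtha are positive (raffinate, toluene, heavy naphtha = 0). Binding constraints: oxygenate mass and energy.
Optimal quantities: ethanol = 1.41363 barrels, light naphtha = 1.51164 barrels.
Hence cost = 136.79·1.41363 + 79.41·1.51164 = $313.4098.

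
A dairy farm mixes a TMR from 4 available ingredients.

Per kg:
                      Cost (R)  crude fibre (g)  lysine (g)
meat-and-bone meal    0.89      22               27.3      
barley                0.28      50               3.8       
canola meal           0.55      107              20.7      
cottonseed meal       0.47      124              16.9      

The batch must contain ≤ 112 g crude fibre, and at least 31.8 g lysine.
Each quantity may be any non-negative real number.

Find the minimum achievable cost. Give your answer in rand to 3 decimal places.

R0.917

Let x1 = kg of meat-and-bone meal, x2 = kg of barley, x3 = kg of canola meal, x4 = kg of cottonseed meal.
Minimise 0.89x1 + 0.28x2 + 0.55x3 + 0.47x4 with:
  22x1 + 50x2 + 107x3 + 124x4 ≤ 112   (crude fibre)
  27.3x1 + 3.8x2 + 20.7x3 + 16.9x4 ≥ 31.8   (lysine)
  x1, x2, x3, x4 ≥ 0.
The minimum-cost mix takes nothing from barley, cottonseed meal — only meat-and-bone meal, canola meal. Binding constraints: crude fibre and lysine.
So meat-and-bone meal = 0.4397 kg, canola meal = 0.9563 kg.
Total cost: 0.89·0.4397 + 0.55·0.9563 = 0.91730.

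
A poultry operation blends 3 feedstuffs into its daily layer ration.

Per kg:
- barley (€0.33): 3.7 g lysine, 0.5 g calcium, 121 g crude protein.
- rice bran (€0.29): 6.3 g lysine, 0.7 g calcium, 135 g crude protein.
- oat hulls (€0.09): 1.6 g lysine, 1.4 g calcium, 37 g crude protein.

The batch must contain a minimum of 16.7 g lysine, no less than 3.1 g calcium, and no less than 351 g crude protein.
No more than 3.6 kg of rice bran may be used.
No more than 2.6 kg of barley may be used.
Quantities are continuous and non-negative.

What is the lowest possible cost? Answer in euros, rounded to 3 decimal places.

Let x1 = kg of barley, x2 = kg of rice bran, x3 = kg of oat hulls.
min 0.33x1 + 0.29x2 + 0.09x3 subject to:
  3.7x1 + 6.3x2 + 1.6x3 ≥ 16.7   (lysine)
  0.5x1 + 0.7x2 + 1.4x3 ≥ 3.1   (calcium)
  121x1 + 135x2 + 37x3 ≥ 351   (crude protein)
  x2 ≤ 3.6
  x1 ≤ 2.6
  x1, x2, x3 ≥ 0.
The cheapest feasible vertex uses only rice bran, oat hulls; barley is not used. Binding constraints: lysine and calcium.
That vertex is x2 = 2.392, x3 = 1.018.
Cost = 0.29·2.392 + 0.09·1.018 = 0.78530.

€0.785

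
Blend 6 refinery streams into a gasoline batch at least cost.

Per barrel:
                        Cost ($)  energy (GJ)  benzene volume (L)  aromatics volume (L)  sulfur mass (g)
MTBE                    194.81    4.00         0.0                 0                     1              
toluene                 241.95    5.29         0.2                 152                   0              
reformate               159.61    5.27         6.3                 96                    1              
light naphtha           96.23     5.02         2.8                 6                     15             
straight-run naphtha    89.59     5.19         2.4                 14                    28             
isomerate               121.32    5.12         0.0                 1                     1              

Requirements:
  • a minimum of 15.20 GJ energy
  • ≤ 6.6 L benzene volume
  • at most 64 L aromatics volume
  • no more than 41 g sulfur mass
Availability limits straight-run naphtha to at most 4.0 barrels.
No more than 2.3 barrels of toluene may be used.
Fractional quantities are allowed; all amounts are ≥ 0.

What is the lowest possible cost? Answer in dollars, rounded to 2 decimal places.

$301.98

Let x1 = barrels of MTBE, x2 = barrels of toluene, x3 = barrels of reformate, x4 = barrels of light naphtha, x5 = barrels of straight-run naphtha, x6 = barrels of isomerate.
min 194.81x1 + 241.95x2 + 159.61x3 + 96.23x4 + 89.59x5 + 121.32x6 subject to:
  4x1 + 5.29x2 + 5.27x3 + 5.02x4 + 5.19x5 + 5.12x6 ≥ 15.2   (energy)
  0.2x2 + 6.3x3 + 2.8x4 + 2.4x5 ≤ 6.6   (benzene volume)
  152x2 + 96x3 + 6x4 + 14x5 + 1x6 ≤ 64   (aromatics volume)
  1x1 + 1x3 + 15x4 + 28x5 + 1x6 ≤ 41   (sulfur mass)
  x5 ≤ 4
  x2 ≤ 2.3
  x1, x2, x3, x4, x5, x6 ≥ 0.
The minimum-cost mix takes nothing from MTBE, toluene, reformate — only light naphtha, straight-run naphtha, isomerate. There the energy, benzene volume, sulfur mass constraints are tight.
Optimal quantities: light naphtha = 2.0717 barrels, straight-run naphtha = 0.33302 barrels, isomerate = 0.59994 barrels.
Cost = 96.23·2.0717 + 89.59·0.33302 + 121.32·0.59994 = 301.9797.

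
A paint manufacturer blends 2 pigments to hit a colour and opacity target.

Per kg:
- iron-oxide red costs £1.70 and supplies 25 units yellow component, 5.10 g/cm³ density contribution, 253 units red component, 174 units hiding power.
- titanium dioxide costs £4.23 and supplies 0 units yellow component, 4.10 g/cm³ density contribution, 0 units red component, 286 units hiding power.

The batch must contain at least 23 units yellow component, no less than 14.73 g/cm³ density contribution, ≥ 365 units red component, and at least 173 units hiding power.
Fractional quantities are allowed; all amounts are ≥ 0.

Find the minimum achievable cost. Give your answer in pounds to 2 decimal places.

Let x1 = kg of iron-oxide red, x2 = kg of titanium dioxide.
Minimize 1.7x1 + 4.23x2 with:
  25x1 ≥ 23   (yellow component)
  5.1x1 + 4.1x2 ≥ 14.73   (density contribution)
  253x1 ≥ 365   (red component)
  174x1 + 286x2 ≥ 173   (hiding power)
  x1, x2 ≥ 0.
The minimum-cost mix takes nothing from titanium dioxide — only iron-oxide red. Binding constraint: density contribution.
So iron-oxide red = 2.888 kg.
Total cost: 1.7·2.888 = 4.9096.

£4.91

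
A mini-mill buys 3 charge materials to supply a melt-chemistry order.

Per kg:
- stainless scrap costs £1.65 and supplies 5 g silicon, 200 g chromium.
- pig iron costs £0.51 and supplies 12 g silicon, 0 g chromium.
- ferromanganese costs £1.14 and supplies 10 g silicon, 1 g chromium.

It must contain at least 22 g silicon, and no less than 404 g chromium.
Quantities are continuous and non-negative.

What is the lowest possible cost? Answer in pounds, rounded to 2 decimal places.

£3.84

Let x1 = kg of stainless scrap, x2 = kg of pig iron, x3 = kg of ferromanganese.
min 1.65x1 + 0.51x2 + 1.14x3 with:
  5x1 + 12x2 + 10x3 ≥ 22   (silicon)
  200x1 + 1x3 ≥ 404   (chromium)
  x1, x2, x3 ≥ 0.
The cheapest feasible vertex uses only stainless scrap, pig iron; ferromanganese is not used. The silicon and chromium requirements are met with equality.
Solving gives x1 = 2.02, x2 = 0.9917.
Objective = 1.65·2.02 + 0.51·0.9917 = 3.8388.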